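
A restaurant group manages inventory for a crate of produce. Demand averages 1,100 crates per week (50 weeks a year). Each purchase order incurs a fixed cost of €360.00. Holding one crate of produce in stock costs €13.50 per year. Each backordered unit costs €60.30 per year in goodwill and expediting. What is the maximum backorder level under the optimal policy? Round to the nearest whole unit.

Annual demand D = 1,100 × 50 = 55,000.
With planned backorders, Q* = √(2DS/H) · √((H+B)/B).
√(2DS/H) = √(2 × 55,000 × 360 / 13.5) = 1712.698.
√((H+B)/B) = √((13.5+60.3)/60.3) = 1.1063.
Q* ≈ 1894.743.
S* = Q* · H/(H+B) = 1894.743 × 13.5/73.8 ≈ 346.599.

S* ≈ 347 crates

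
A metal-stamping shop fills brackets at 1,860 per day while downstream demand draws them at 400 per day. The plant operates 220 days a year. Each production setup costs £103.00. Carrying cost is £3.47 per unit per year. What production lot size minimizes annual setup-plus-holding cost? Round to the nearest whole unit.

Q* ≈ 2,580 brackets

Annual demand D = 400 × 220 = 88,000.
Production build-up factor (1 − d/p) = 1 − 400/1,860 = 0.7849.
Q* = √(2DS / (H(1 − d/p))) = √(2 × 88,000 × 103 / (3.47 × 0.7849)).
= √(18,128,000 / 2.7238) ≈ 2579.825.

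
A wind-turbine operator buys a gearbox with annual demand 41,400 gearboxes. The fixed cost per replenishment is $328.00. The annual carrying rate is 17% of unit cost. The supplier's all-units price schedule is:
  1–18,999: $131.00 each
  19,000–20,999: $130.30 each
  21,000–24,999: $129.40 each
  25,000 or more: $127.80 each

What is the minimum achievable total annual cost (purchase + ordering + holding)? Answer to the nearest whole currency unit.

Holding cost per unit per year at price C is H = 0.17·C.
Candidates are each tier's EOQ (if it falls in that tier) and each price-break quantity.
EOQ at $131.00 = 1104.3 (feasible in tier 1): TC = 41,400×$131.00 + (41,400/1104.3)×328 + (1104.3/2)×0.17×$131.00 = $5,447,993.04.
EOQ at $130.30 = 1107.3 < 19000, so use break Q=19000: TC = 41,400×$130.30 + (41,400/19000.0)×328 + (19000.0/2)×0.17×$130.30 = $5,605,569.19.
EOQ at $129.40 = 1111.1 < 21000, so use break Q=21000: TC = 41,400×$129.40 + (41,400/21000.0)×328 + (21000.0/2)×0.17×$129.40 = $5,588,785.63.
EOQ at $127.80 = 1118.1 < 25000, so use break Q=25000: TC = 41,400×$127.80 + (41,400/25000.0)×328 + (25000.0/2)×0.17×$127.80 = $5,563,038.17.
Lowest total cost among the candidates is at Q = 1104.3.

TC* ≈ $5,447,993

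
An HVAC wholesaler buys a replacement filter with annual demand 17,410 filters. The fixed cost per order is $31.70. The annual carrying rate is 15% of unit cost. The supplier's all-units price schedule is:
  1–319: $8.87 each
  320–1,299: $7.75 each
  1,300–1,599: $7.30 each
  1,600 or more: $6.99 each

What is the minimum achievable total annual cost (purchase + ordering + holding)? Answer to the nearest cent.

TC* ≈ $122,879.64

Holding cost per unit per year at price C is H = 0.15·C.
Candidates are each tier's EOQ (if it falls in that tier) and each price-break quantity.
Tier 1 ($8.87): EOQ = 910.8 exceeds tier's upper bound 319, so this tier is dominated.
EOQ at $7.75 = 974.4 (feasible in tier 2): TC = 17,410×$7.75 + (17,410/974.4)×31.7 + (974.4/2)×0.15×$7.75 = $136,060.27.
EOQ at $7.30 = 1004.0 < 1300, so use break Q=1300: TC = 17,410×$7.30 + (17,410/1300.0)×31.7 + (1300.0/2)×0.15×$7.30 = $128,229.29.
EOQ at $6.99 = 1026.0 < 1600, so use break Q=1600: TC = 17,410×$6.99 + (17,410/1600.0)×31.7 + (1600.0/2)×0.15×$6.99 = $122,879.64.
Lowest total cost among the candidates is at Q = 1600.0.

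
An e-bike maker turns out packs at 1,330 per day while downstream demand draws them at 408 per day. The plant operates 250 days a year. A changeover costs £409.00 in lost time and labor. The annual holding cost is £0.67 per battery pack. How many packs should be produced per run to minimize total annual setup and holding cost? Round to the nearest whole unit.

Q* ≈ 13,403 packs

Annual demand D = 408 × 250 = 102,000.
Production build-up factor (1 − d/p) = 1 − 408/1,330 = 0.6932.
Q* = √(2DS / (H(1 − d/p))) = √(2 × 102,000 × 409 / (0.67 × 0.6932)).
= √(83,436,000 / 0.4645) ≈ 13402.928.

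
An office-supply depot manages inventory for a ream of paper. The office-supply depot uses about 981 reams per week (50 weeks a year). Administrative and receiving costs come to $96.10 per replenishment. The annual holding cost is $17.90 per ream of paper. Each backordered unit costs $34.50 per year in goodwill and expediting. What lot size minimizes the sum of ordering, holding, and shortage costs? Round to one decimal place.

Annual demand D = 981 × 50 = 49,050.
With planned backorders, Q* = √(2DS/H) · √((H+B)/B).
√(2DS/H) = √(2 × 49,050 × 96.1 / 17.9) = 725.721.
√((H+B)/B) = √((17.9+34.5)/34.5) = 1.2324.
Q* ≈ 894.388.

Q* ≈ 894.4 reams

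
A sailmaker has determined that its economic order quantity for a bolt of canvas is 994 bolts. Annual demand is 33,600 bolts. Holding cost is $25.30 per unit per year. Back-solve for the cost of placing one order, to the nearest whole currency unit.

Invert the EOQ relation Q*² = 2DS/H.
From Q* = √(2DS/H): S = Q*²H / (2D) = 994² × 25.3 / (2 × 33,600) = 371.9838.

S ≈ $372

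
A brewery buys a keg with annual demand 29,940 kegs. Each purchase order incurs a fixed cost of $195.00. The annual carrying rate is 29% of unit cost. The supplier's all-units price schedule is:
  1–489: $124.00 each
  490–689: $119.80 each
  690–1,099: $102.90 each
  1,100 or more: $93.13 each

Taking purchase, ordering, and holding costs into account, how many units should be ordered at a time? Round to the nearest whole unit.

Q* ≈ 1,100 kegs

Holding cost per unit per year at price C is H = 0.29·C.
Candidates are each tier's EOQ (if it falls in that tier) and each price-break quantity.
Tier 1 ($124.00): EOQ = 569.8 exceeds tier's upper bound 489, so this tier is dominated.
EOQ at $119.80 = 579.7 (feasible in tier 2): TC = 29,940×$119.80 + (29,940/579.7)×195 + (579.7/2)×0.29×$119.80 = $3,606,953.21.
EOQ at $102.90 = 625.5 < 690, so use break Q=690: TC = 29,940×$102.90 + (29,940/690.0)×195 + (690.0/2)×0.29×$102.90 = $3,099,582.45.
EOQ at $93.13 = 657.5 < 1100, so use break Q=1100: TC = 29,940×$93.13 + (29,940/1100.0)×195 + (1100.0/2)×0.29×$93.13 = $2,808,473.98.
Lowest total cost is $2,808,473.98 at Q = 1100.0.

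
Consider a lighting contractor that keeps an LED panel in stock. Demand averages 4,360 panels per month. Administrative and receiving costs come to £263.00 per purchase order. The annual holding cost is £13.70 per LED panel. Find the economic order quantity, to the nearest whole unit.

Q* ≈ 1,417 panels

Annual demand D = 4,360 × 12 = 52,320.
EOQ = √(2DS / H) = √(2 × 52,320 × 263 / 13.7).
= √(27,520,320 / 13.7) = √2,008,782.4818 ≈ 1417.315.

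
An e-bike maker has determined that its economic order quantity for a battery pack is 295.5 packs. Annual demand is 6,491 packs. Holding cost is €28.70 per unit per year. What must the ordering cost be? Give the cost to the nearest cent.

S ≈ €193.04

Squaring Q* = √(2DS/H) gives Q*² = 2DS/H.
From Q* = √(2DS/H): S = Q*²H / (2D) = 295.5² × 28.7 / (2 × 6,491) = 193.0435.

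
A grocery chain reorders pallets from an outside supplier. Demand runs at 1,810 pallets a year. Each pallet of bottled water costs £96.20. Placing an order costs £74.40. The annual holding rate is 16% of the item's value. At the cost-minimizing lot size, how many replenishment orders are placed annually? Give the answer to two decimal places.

N ≈ 13.68 orders per year

Holding cost H = 0.16 × £96.20 = £15.3920 per unit per year.
Q* = √(2DS/H) = √(2 × 1,810 × 74.4 / 15.392) ≈ 132.28.
Orders per year = D / Q* = 1,810 / 132.28 ≈ 13.683.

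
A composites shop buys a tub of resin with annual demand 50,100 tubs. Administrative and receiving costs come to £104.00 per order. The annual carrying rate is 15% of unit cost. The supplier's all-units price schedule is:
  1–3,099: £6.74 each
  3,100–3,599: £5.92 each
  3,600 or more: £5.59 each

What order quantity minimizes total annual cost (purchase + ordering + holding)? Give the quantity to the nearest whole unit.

Q* ≈ 3,600 tubs

Holding cost per unit per year at price C is H = 0.15·C.
Evaluate total cost at each tier's feasible EOQ or, if the EOQ is below the tier, at the tier's minimum quantity.
Tier 1 (£6.74): EOQ = 3210.5 exceeds tier's upper bound 3099, so this tier is dominated.
EOQ at £5.92 = 3425.7 (feasible in tier 2): TC = 50,100×£5.92 + (50,100/3425.7)×104 + (3425.7/2)×0.15×£5.92 = £299,633.98.
EOQ at £5.59 = 3525.3 < 3600, so use break Q=3600: TC = 50,100×£5.59 + (50,100/3600.0)×104 + (3600.0/2)×0.15×£5.59 = £283,015.63.
Lowest total cost is £283,015.63 at Q = 3600.0.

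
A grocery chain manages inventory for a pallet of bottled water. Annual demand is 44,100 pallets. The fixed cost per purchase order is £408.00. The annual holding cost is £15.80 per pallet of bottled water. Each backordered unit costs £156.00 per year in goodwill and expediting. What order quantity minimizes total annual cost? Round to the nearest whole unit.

With planned backorders, Q* = √(2DS/H) · √((H+B)/B).
√(2DS/H) = √(2 × 44,100 × 408 / 15.8) = 1509.162.
√((H+B)/B) = √((15.8+156)/156) = 1.0494.
Q* ≈ 1583.744.

Q* ≈ 1,584 pallets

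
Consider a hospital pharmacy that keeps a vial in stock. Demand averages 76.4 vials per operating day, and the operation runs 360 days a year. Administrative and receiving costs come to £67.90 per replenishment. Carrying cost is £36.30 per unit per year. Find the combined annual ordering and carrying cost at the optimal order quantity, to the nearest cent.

TC* ≈ £11,643.97

Annual demand D = 76.4 × 360 = 27,504.
The optimal lot size = √(2DS/H) = √(2 × 27,504 × 67.9 / 36.3) ≈ 320.77.
At the optimum the two cost components are equal, so total cost = 2·(Q*/2)H = Q*·H.
Minimum total = √(2DSH) = √(2 × 27,504 × 67.9 × 36.3) ≈ 11643.971.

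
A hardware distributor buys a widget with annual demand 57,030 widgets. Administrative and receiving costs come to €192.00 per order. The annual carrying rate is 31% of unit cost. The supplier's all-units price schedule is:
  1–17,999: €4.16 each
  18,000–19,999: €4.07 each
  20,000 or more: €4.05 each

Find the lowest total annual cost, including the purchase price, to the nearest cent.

TC* ≈ €242,559.08

Holding cost per unit per year at price C is H = 0.31·C.
For each price level, check whether its EOQ is feasible; otherwise the best quantity at that price is the breakpoint.
EOQ at €4.16 = 4120.9 (feasible in tier 1): TC = 57,030×€4.16 + (57,030/4120.9)×192 + (4120.9/2)×0.31×€4.16 = €242,559.08.
EOQ at €4.07 = 4166.2 < 18000, so use break Q=18000: TC = 57,030×€4.07 + (57,030/18000.0)×192 + (18000.0/2)×0.31×€4.07 = €244,075.72.
EOQ at €4.05 = 4176.5 < 20000, so use break Q=20000: TC = 57,030×€4.05 + (57,030/20000.0)×192 + (20000.0/2)×0.31×€4.05 = €244,073.99.
Lowest total cost among the candidates is at Q = 4120.9.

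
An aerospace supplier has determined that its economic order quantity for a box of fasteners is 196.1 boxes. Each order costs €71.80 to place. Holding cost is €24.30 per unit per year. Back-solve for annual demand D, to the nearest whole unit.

Invert the EOQ relation Q*² = 2DS/H.
From Q* = √(2DS/H): D = Q*²H / (2S) = 196.1² × 24.3 / (2 × 71.8) = 6507.393.

D ≈ 6,507 boxes per year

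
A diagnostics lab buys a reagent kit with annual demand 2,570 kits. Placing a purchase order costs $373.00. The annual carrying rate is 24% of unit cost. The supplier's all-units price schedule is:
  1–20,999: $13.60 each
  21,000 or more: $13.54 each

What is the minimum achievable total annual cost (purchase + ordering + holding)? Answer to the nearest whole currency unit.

Holding cost per unit per year at price C is H = 0.24·C.
For each price level, check whether its EOQ is feasible; otherwise the best quantity at that price is the breakpoint.
EOQ at $13.60 = 766.4 (feasible in tier 1): TC = 2,570×$13.60 + (2,570/766.4)×373 + (766.4/2)×0.24×$13.60 = $37,453.56.
EOQ at $13.54 = 768.1 < 21000, so use break Q=21000: TC = 2,570×$13.54 + (2,570/21000.0)×373 + (21000.0/2)×0.24×$13.54 = $68,964.25.
Lowest total cost among the candidates is at Q = 766.4.

TC* ≈ $37,454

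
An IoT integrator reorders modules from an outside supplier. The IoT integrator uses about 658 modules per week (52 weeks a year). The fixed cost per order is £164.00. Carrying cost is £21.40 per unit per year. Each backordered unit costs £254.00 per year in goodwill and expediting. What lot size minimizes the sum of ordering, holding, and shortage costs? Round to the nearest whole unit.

Annual demand D = 658 × 52 = 34,216.
With planned backorders, Q* = √(2DS/H) · √((H+B)/B).
√(2DS/H) = √(2 × 34,216 × 164 / 21.4) = 724.177.
√((H+B)/B) = √((21.4+254)/254) = 1.0413.
Q* ≈ 754.067.

Q* ≈ 754 modules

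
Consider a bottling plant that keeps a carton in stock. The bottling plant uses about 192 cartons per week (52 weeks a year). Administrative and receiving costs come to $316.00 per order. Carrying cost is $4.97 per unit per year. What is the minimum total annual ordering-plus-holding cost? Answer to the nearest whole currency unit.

TC* ≈ $5,600

Annual demand D = 192 × 52 = 9,984.
The optimal lot size = √(2DS/H) = √(2 × 9,984 × 316 / 4.97) ≈ 1126.76.
At the optimum the two cost components are equal, so total cost = 2·(Q*/2)H = Q*·H.
Minimum total = √(2DSH) = √(2 × 9,984 × 316 × 4.97) ≈ 5600.013.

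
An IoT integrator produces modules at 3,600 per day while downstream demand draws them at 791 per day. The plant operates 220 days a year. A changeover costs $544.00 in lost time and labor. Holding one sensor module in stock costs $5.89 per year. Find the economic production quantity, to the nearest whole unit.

Annual demand D = 791 × 220 = 174,020.
Production build-up factor (1 − d/p) = 1 − 791/3,600 = 0.7803.
Q* = √(2DS / (H(1 − d/p))) = √(2 × 174,020 × 544 / (5.89 × 0.7803)).
= √(189,333,760 / 4.5958) ≈ 6418.474.

Q* ≈ 6,418 modules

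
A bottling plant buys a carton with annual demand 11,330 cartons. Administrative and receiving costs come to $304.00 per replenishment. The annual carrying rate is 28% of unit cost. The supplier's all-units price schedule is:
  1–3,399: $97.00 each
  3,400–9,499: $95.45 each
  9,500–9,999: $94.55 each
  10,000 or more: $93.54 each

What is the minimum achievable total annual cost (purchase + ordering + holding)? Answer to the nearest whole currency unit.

Holding cost per unit per year at price C is H = 0.28·C.
For each price level, check whether its EOQ is feasible; otherwise the best quantity at that price is the breakpoint.
EOQ at $97.00 = 503.6 (feasible in tier 1): TC = 11,330×$97.00 + (11,330/503.6)×304 + (503.6/2)×0.28×$97.00 = $1,112,688.28.
EOQ at $95.45 = 507.7 < 3400, so use break Q=3400: TC = 11,330×$95.45 + (11,330/3400.0)×304 + (3400.0/2)×0.28×$95.45 = $1,127,895.74.
EOQ at $94.55 = 510.1 < 9500, so use break Q=9500: TC = 11,330×$94.55 + (11,330/9500.0)×304 + (9500.0/2)×0.28×$94.55 = $1,197,365.56.
EOQ at $93.54 = 512.8 < 10000, so use break Q=10000: TC = 11,330×$93.54 + (11,330/10000.0)×304 + (10000.0/2)×0.28×$93.54 = $1,191,108.63.
Lowest total cost among the candidates is at Q = 503.6.

TC* ≈ $1,112,688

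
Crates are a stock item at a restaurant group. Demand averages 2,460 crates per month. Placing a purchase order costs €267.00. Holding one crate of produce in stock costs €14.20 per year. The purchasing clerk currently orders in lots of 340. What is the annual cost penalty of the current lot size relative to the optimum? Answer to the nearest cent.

Extra cost ≈ €10,634.46 per year

Annual demand D = 2,460 × 12 = 29,520.
EOQ = √(2DS/H) = √(2 × 29,520 × 267 / 14.2) ≈ 1053.62.
Cost at Q* = (D/Q*)S + (Q*/2)H = √(2DSH) ≈ €14,961.43.
Cost at Q = 340: (29,520/340)×267 + (340/2)×14.2 = €23,181.88 + €2,414.00 = €25,595.88.
Excess = €25,595.88 − €14,961.43 = €10,634.46.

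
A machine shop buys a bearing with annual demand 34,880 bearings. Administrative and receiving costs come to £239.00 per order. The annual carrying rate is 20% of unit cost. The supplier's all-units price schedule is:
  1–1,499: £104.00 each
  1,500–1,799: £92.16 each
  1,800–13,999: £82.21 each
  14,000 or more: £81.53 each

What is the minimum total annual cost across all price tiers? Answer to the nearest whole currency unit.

TC* ≈ £2,886,914

Holding cost per unit per year at price C is H = 0.20·C.
Evaluate total cost at each tier's feasible EOQ or, if the EOQ is below the tier, at the tier's minimum quantity.
EOQ at £104.00 = 895.3 (feasible in tier 1): TC = 34,880×£104.00 + (34,880/895.3)×239 + (895.3/2)×0.20×£104.00 = £3,646,142.32.
EOQ at £92.16 = 951.1 < 1500, so use break Q=1500: TC = 34,880×£92.16 + (34,880/1500.0)×239 + (1500.0/2)×0.20×£92.16 = £3,233,922.35.
EOQ at £82.21 = 1007.0 < 1800, so use break Q=1800: TC = 34,880×£82.21 + (34,880/1800.0)×239 + (1800.0/2)×0.20×£82.21 = £2,886,913.89.
EOQ at £81.53 = 1011.2 < 14000, so use break Q=14000: TC = 34,880×£81.53 + (34,880/14000.0)×239 + (14000.0/2)×0.20×£81.53 = £2,958,503.85.
Lowest total cost among the candidates is at Q = 1800.0.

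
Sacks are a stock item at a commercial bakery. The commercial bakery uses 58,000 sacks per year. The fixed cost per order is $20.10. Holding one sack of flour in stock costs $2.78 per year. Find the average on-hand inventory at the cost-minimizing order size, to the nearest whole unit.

Average inventory ≈ 458 sacks

Q* = √(2DS/H) = √(2 × 58,000 × 20.1 / 2.78) ≈ 915.81.
Average inventory = Q*/2 ≈ 915.81 / 2 = 457.904.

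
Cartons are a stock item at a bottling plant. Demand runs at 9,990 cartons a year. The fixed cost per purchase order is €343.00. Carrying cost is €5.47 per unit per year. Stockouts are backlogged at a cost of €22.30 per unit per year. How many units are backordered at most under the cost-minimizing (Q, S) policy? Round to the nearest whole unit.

S* ≈ 246 cartons

With planned backorders, Q* = √(2DS/H) · √((H+B)/B).
√(2DS/H) = √(2 × 9,990 × 343 / 5.47) = 1119.312.
√((H+B)/B) = √((5.47+22.3)/22.3) = 1.1159.
Q* ≈ 1249.070.
S* = Q* · H/(H+B) = 1249.070 × 5.47/27.77 ≈ 246.036.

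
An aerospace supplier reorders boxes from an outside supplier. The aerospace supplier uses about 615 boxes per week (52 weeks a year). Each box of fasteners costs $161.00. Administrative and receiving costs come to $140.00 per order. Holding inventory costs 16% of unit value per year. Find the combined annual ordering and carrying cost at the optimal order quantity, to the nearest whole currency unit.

Annual demand D = 615 × 52 = 31,980.
Holding cost H = 0.16 × $161.00 = $25.7600 per unit per year.
Q* = √(2DS/H) = √(2 × 31,980 × 140 / 25.76) ≈ 589.58.
At the optimum the two cost components are equal, so total cost = 2·(Q*/2)H = Q*·H.
Minimum total = √(2DSH) = √(2 × 31,980 × 140 × 25.76) ≈ 15187.671.

TC* ≈ $15,188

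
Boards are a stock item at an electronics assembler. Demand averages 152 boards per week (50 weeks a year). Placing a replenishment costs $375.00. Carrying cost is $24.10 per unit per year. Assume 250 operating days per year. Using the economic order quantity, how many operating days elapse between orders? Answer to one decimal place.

T ≈ 16.0 days

Annual demand D = 152 × 50 = 7,600.
Q* = √(2DS/H) = √(2 × 7,600 × 375 / 24.1) ≈ 486.33.
Cycle time = Q*/D × 250 = 486.33 / 7,600 × 250 ≈ 15.998 days.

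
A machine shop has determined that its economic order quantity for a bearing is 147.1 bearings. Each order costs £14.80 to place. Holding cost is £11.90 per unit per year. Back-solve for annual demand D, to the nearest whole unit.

The basic EOQ model gives Q* = √(2DS/H); rearrange for the unknown.
From Q* = √(2DS/H): D = Q*²H / (2S) = 147.1² × 11.9 / (2 × 14.8) = 8699.226.

D ≈ 8,699 bearings per year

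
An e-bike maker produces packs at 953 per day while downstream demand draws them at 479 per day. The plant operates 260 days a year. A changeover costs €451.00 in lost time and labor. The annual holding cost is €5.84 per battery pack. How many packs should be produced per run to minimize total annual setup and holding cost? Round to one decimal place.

Annual demand D = 479 × 260 = 124,540.
Production build-up factor (1 − d/p) = 1 − 479/953 = 0.4974.
Q* = √(2DS / (H(1 − d/p))) = √(2 × 124,540 × 451 / (5.84 × 0.4974)).
= √(112,335,080 / 2.9047) ≈ 6218.828.

Q* ≈ 6,218.8 packs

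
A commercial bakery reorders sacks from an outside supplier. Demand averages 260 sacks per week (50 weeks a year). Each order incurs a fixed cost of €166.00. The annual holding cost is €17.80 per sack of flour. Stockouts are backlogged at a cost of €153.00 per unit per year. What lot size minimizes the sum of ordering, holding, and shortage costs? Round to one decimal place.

Annual demand D = 260 × 50 = 13,000.
With planned backorders, Q* = √(2DS/H) · √((H+B)/B).
√(2DS/H) = √(2 × 13,000 × 166 / 17.8) = 492.414.
√((H+B)/B) = √((17.8+153)/153) = 1.0566.
Q* ≈ 520.270.

Q* ≈ 520.3 sacks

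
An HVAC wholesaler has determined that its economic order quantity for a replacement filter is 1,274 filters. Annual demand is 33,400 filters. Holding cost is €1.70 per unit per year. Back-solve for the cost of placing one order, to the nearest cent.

Invert the EOQ relation Q*² = 2DS/H.
From Q* = √(2DS/H): S = Q*²H / (2D) = 1,274² × 1.7 / (2 × 33,400) = 41.3058.

S ≈ €41.31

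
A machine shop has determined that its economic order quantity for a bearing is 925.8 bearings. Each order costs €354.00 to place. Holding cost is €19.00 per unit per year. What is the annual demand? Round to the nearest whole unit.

Squaring Q* = √(2DS/H) gives Q*² = 2DS/H.
From Q* = √(2DS/H): D = Q*²H / (2S) = 925.8² × 19 / (2 × 354) = 23001.423.

D ≈ 23,001 bearings per year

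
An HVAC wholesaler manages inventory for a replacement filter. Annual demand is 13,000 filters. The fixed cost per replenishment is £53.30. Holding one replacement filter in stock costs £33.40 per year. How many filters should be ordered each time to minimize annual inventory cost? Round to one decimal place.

EOQ = √(2DS / H) = √(2 × 13,000 × 53.3 / 33.4).
= √(1,385,800 / 33.4) = √41,491.018 ≈ 203.693.

Q* ≈ 203.7 filters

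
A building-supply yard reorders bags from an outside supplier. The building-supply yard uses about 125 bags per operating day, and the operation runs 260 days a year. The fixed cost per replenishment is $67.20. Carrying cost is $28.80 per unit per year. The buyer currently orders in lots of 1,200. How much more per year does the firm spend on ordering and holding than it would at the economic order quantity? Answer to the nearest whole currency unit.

Extra cost ≈ $7,884 per year

Annual demand D = 125 × 260 = 32,500.
EOQ = √(2DS/H) = √(2 × 32,500 × 67.2 / 28.8) ≈ 389.44.
Cost at Q* = (D/Q*)S + (Q*/2)H = √(2DSH) ≈ $11,215.99.
Cost at Q = 1,200: (32,500/1,200)×67.2 + (1,200/2)×28.8 = $1,820.00 + $17,280.00 = $19,100.00.
Excess = $19,100.00 − $11,215.99 = $7,884.01.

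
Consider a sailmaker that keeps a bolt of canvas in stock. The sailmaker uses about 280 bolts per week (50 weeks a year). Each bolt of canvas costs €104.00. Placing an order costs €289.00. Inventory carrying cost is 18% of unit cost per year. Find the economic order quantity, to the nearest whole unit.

Annual demand D = 280 × 50 = 14,000.
Holding cost H = 0.18 × €104.00 = €18.7200 per unit per year.
EOQ = √(2DS / H) = √(2 × 14,000 × 289 / 18.72).
= √(8,092,000 / 18.72) = √432,264.9573 ≈ 657.469.

Q* ≈ 657 bolts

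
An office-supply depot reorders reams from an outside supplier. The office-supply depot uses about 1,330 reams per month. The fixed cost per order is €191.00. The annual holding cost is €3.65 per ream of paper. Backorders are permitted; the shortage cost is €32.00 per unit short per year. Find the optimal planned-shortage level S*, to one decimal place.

S* ≈ 139.7 reams

Annual demand D = 1,330 × 12 = 15,960.
With planned backorders, Q* = √(2DS/H) · √((H+B)/B).
√(2DS/H) = √(2 × 15,960 × 191 / 3.65) = 1292.414.
√((H+B)/B) = √((3.65+32)/32) = 1.0555.
Q* ≈ 1364.132.
S* = Q* · H/(H+B) = 1364.132 × 3.65/35.65 ≈ 139.666.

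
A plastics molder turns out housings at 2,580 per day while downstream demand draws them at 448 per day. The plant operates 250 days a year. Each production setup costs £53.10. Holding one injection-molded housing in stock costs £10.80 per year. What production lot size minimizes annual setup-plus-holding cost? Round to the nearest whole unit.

Annual demand D = 448 × 250 = 112,000.
Production build-up factor (1 − d/p) = 1 − 448/2,580 = 0.8264.
Q* = √(2DS / (H(1 − d/p))) = √(2 × 112,000 × 53.1 / (10.8 × 0.8264)).
= √(11,894,400 / 8.9247) ≈ 1154.451.

Q* ≈ 1,154 housings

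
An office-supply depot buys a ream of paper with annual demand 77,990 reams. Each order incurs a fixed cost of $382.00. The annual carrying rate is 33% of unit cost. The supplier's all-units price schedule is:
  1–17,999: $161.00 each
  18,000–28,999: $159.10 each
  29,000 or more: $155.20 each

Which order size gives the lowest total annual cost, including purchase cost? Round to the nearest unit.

Q* ≈ 1,059 reams

Holding cost per unit per year at price C is H = 0.33·C.
Candidates are each tier's EOQ (if it falls in that tier) and each price-break quantity.
EOQ at $161.00 = 1059.0 (feasible in tier 1): TC = 77,990×$161.00 + (77,990/1059.0)×382 + (1059.0/2)×0.33×$161.00 = $12,612,654.71.
EOQ at $159.10 = 1065.3 < 18000, so use break Q=18000: TC = 77,990×$159.10 + (77,990/18000.0)×382 + (18000.0/2)×0.33×$159.10 = $12,882,391.12.
EOQ at $155.20 = 1078.6 < 29000, so use break Q=29000: TC = 77,990×$155.20 + (77,990/29000.0)×382 + (29000.0/2)×0.33×$155.20 = $12,847,707.32.
Lowest total cost is $12,612,654.71 at Q = 1059.0.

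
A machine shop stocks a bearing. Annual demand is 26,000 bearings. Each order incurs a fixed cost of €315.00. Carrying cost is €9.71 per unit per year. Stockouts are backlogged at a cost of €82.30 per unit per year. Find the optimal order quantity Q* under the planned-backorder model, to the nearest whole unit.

With planned backorders, Q* = √(2DS/H) · √((H+B)/B).
√(2DS/H) = √(2 × 26,000 × 315 / 9.71) = 1298.815.
√((H+B)/B) = √((9.71+82.3)/82.3) = 1.0573.
Q* ≈ 1373.298.

Q* ≈ 1,373 bearings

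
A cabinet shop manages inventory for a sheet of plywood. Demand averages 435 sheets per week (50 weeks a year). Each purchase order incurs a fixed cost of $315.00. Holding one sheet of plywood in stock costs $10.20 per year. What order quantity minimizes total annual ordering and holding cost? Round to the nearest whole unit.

Annual demand D = 435 × 50 = 21,750.
EOQ = √(2DS / H) = √(2 × 21,750 × 315 / 10.2).
= √(13,702,500 / 10.2) = √1,343,382.3529 ≈ 1159.044.

Q* ≈ 1,159 sheets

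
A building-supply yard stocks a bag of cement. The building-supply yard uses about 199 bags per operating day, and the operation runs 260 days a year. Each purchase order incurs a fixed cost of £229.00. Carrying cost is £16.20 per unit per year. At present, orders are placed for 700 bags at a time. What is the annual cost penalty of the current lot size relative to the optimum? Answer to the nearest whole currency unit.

Extra cost ≈ £3,003 per year

Annual demand D = 199 × 260 = 51,740.
EOQ = √(2DS/H) = √(2 × 51,740 × 229 / 16.2) ≈ 1209.45.
Cost at Q* = (D/Q*)S + (Q*/2)H = √(2DSH) ≈ £19,593.11.
Cost at Q = 700: (51,740/700)×229 + (700/2)×16.2 = £16,926.37 + £5,670.00 = £22,596.37.
Excess = £22,596.37 − £19,593.11 = £3,003.26.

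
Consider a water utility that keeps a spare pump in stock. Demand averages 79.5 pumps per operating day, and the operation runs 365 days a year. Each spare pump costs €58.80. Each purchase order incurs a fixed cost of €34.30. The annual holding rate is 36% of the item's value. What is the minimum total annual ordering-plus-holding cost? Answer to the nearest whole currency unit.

TC* ≈ €6,491

Annual demand D = 79.5 × 365 = 29,017.5.
Holding cost H = 0.36 × €58.80 = €21.1680 per unit per year.
The optimal lot size = √(2DS/H) = √(2 × 29,017.5 × 34.3 / 21.168) ≈ 306.66.
At Q*, ordering cost (D/Q*)S equals holding cost (Q*/2)H, each = √(DSH/2).
Minimum total = √(2DSH) = √(2 × 29,017.5 × 34.3 × 21.168) ≈ 6491.304.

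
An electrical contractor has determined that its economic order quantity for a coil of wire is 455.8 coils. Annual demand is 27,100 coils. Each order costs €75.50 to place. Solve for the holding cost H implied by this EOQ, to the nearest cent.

H ≈ €19.70

The basic EOQ model gives Q* = √(2DS/H); rearrange for the unknown.
From Q* = √(2DS/H): H = 2DS / Q*² = 2 × 27,100 × 75.5 / 455.8² = 19.6969.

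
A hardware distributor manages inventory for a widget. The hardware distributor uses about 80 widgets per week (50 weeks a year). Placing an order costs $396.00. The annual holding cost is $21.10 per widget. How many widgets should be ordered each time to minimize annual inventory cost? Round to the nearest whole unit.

Q* ≈ 387 widgets

Annual demand D = 80 × 50 = 4,000.
EOQ = √(2DS / H) = √(2 × 4,000 × 396 / 21.1).
= √(3,168,000 / 21.1) = √150,142.1801 ≈ 387.482.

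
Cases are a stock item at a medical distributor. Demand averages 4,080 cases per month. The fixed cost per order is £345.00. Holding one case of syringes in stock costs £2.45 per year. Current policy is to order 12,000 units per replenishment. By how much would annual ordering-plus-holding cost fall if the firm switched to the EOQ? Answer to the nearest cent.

Annual demand D = 4,080 × 12 = 48,960.
EOQ = √(2DS/H) = √(2 × 48,960 × 345 / 2.45) ≈ 3713.32.
Cost at Q* = (D/Q*)S + (Q*/2)H = √(2DSH) ≈ £9,097.63.
Cost at Q = 12,000: (48,960/12,000)×345 + (12,000/2)×2.45 = £1,407.60 + £14,700.00 = £16,107.60.
Excess = £16,107.60 − £9,097.63 = £7,009.97.

Extra cost ≈ £7,009.97 per year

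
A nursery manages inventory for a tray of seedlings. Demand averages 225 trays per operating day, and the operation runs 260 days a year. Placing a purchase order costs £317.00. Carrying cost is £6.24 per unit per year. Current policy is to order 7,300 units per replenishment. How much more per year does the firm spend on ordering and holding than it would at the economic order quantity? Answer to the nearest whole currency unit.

Extra cost ≈ £10,103 per year

Annual demand D = 225 × 260 = 58,500.
EOQ = √(2DS/H) = √(2 × 58,500 × 317 / 6.24) ≈ 2437.98.
Cost at Q* = (D/Q*)S + (Q*/2)H = √(2DSH) ≈ £15,213.00.
Cost at Q = 7,300: (58,500/7,300)×317 + (7,300/2)×6.24 = £2,540.34 + £22,776.00 = £25,316.34.
Excess = £25,316.34 − £15,213.00 = £10,103.34.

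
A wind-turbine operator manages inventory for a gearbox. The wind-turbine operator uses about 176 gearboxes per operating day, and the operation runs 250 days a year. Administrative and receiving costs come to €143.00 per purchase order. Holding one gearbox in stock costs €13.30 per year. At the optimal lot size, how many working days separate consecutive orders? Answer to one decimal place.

Annual demand D = 176 × 250 = 44,000.
Q* = √(2DS/H) = √(2 × 44,000 × 143 / 13.3) ≈ 972.71.
Cycle time = Q*/D × 250 = 972.71 / 44,000 × 250 ≈ 5.527 days.

T ≈ 5.5 days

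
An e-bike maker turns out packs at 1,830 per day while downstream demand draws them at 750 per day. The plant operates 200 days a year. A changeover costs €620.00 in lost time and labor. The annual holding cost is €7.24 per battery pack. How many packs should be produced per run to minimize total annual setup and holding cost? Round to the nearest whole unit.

Q* ≈ 6,598 packs

Annual demand D = 750 × 200 = 150,000.
Production build-up factor (1 − d/p) = 1 − 750/1,830 = 0.5902.
Q* = √(2DS / (H(1 − d/p))) = √(2 × 150,000 × 620 / (7.24 × 0.5902)).
= √(186,000,000 / 4.2728) ≈ 6597.826.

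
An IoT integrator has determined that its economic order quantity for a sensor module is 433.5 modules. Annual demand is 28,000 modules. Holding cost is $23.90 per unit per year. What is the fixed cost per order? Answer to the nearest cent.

S ≈ $80.20

Invert the EOQ relation Q*² = 2DS/H.
From Q* = √(2DS/H): S = Q*²H / (2D) = 433.5² × 23.9 / (2 × 28,000) = 80.2025.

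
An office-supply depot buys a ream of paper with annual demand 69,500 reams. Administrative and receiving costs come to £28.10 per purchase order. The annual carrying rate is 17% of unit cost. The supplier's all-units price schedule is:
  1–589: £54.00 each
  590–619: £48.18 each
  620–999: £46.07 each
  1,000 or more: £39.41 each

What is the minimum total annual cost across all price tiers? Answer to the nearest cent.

Holding cost per unit per year at price C is H = 0.17·C.
For each price level, check whether its EOQ is feasible; otherwise the best quantity at that price is the breakpoint.
Tier 1 (£54.00): EOQ = 652.3 exceeds tier's upper bound 589, so this tier is dominated.
Tier 2 (£48.18): EOQ = 690.6 exceeds tier's upper bound 619, so this tier is dominated.
EOQ at £46.07 = 706.2 (feasible in tier 3): TC = 69,500×£46.07 + (69,500/706.2)×28.1 + (706.2/2)×0.17×£46.07 = £3,207,395.88.
EOQ at £39.41 = 763.5 < 1000, so use break Q=1000: TC = 69,500×£39.41 + (69,500/1000.0)×28.1 + (1000.0/2)×0.17×£39.41 = £2,744,297.80.
Lowest total cost among the candidates is at Q = 1000.0.

TC* ≈ £2,744,297.80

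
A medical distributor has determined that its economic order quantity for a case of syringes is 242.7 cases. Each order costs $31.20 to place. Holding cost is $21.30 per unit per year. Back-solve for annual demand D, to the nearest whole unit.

The basic EOQ model gives Q* = √(2DS/H); rearrange for the unknown.
From Q* = √(2DS/H): D = Q*²H / (2S) = 242.7² × 21.3 / (2 × 31.2) = 20106.411.

D ≈ 20,106 cases per year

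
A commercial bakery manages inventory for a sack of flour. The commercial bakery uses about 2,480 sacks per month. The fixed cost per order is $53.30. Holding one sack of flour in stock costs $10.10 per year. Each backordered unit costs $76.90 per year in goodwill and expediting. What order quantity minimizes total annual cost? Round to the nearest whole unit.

Annual demand D = 2,480 × 12 = 29,760.
With planned backorders, Q* = √(2DS/H) · √((H+B)/B).
√(2DS/H) = √(2 × 29,760 × 53.3 / 10.1) = 560.447.
√((H+B)/B) = √((10.1+76.9)/76.9) = 1.0636.
Q* ≈ 596.116.

Q* ≈ 596 sacks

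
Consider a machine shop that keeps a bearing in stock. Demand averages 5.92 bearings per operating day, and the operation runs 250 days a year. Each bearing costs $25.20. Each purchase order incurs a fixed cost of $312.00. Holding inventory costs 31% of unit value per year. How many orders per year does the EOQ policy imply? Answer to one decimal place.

N ≈ 4.3 orders per year

Annual demand D = 5.92 × 250 = 1,480.
Holding cost H = 0.31 × $25.20 = $7.8120 per unit per year.
Q* = √(2DS/H) = √(2 × 1,480 × 312 / 7.812) ≈ 343.83.
Orders per year = D / Q* = 1,480 / 343.83 ≈ 4.304.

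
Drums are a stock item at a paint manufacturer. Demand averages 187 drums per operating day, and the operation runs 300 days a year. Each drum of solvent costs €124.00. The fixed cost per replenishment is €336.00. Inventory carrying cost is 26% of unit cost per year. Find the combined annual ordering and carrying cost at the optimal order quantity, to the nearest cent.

TC* ≈ €34,862.91

Annual demand D = 187 × 300 = 56,100.
Holding cost H = 0.26 × €124.00 = €32.2400 per unit per year.
The optimal lot size = √(2DS/H) = √(2 × 56,100 × 336 / 32.24) ≈ 1081.36.
At Q*, ordering cost (D/Q*)S equals holding cost (Q*/2)H, each = √(DSH/2).
Minimum total = √(2DSH) = √(2 × 56,100 × 336 × 32.24) ≈ 34862.906.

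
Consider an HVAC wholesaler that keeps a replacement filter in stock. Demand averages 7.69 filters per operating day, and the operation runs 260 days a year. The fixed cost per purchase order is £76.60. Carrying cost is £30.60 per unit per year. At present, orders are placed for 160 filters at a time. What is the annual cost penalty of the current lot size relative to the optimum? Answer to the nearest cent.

Extra cost ≈ £343.67 per year

Annual demand D = 7.69 × 260 = 1,999.4.
EOQ = √(2DS/H) = √(2 × 1,999.4 × 76.6 / 30.6) ≈ 100.05.
Cost at Q* = (D/Q*)S + (Q*/2)H = √(2DSH) ≈ £3,061.54.
Cost at Q = 160: (1,999.4/160)×76.6 + (160/2)×30.6 = £957.21 + £2,448.00 = £3,405.21.
Excess = £3,405.21 − £3,061.54 = £343.67.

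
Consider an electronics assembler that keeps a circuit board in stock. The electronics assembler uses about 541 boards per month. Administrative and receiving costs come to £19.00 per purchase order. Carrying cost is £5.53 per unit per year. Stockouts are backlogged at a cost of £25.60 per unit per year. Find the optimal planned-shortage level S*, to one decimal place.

Annual demand D = 541 × 12 = 6,492.
With planned backorders, Q* = √(2DS/H) · √((H+B)/B).
√(2DS/H) = √(2 × 6,492 × 19 / 5.53) = 211.212.
√((H+B)/B) = √((5.53+25.6)/25.6) = 1.1027.
Q* ≈ 232.910.
S* = Q* · H/(H+B) = 232.910 × 5.53/31.13 ≈ 41.375.

S* ≈ 41.4 boards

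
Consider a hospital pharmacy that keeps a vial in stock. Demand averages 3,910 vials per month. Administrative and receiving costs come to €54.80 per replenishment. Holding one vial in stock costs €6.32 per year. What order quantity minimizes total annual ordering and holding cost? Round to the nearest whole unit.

Annual demand D = 3,910 × 12 = 46,920.
EOQ = √(2DS / H) = √(2 × 46,920 × 54.8 / 6.32).
= √(5,142,432 / 6.32) = √813,675.9494 ≈ 902.040.

Q* ≈ 902 vials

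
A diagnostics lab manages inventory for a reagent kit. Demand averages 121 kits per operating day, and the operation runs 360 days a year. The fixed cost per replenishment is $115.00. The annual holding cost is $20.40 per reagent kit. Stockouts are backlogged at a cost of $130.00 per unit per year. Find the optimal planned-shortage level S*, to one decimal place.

S* ≈ 102.2 kits

Annual demand D = 121 × 360 = 43,560.
With planned backorders, Q* = √(2DS/H) · √((H+B)/B).
√(2DS/H) = √(2 × 43,560 × 115 / 20.4) = 700.798.
√((H+B)/B) = √((20.4+130)/130) = 1.0756.
Q* ≈ 753.781.
S* = Q* · H/(H+B) = 753.781 × 20.4/150.4 ≈ 102.242.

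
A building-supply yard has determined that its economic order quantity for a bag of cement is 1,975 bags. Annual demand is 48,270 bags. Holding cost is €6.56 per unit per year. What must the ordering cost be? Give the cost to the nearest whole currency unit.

S ≈ €265

Invert the EOQ relation Q*² = 2DS/H.
From Q* = √(2DS/H): S = Q*²H / (2D) = 1,975² × 6.56 / (2 × 48,270) = 265.0518.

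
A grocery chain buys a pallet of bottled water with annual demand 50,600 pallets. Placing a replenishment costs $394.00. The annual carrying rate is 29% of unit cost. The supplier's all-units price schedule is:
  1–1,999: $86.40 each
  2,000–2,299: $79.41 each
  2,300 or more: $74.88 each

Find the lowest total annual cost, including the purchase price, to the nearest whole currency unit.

TC* ≈ $3,822,568

Holding cost per unit per year at price C is H = 0.29·C.
Candidates are each tier's EOQ (if it falls in that tier) and each price-break quantity.
EOQ at $86.40 = 1261.5 (feasible in tier 1): TC = 50,600×$86.40 + (50,600/1261.5)×394 + (1261.5/2)×0.29×$86.40 = $4,403,447.80.
EOQ at $79.41 = 1315.8 < 2000, so use break Q=2000: TC = 50,600×$79.41 + (50,600/2000.0)×394 + (2000.0/2)×0.29×$79.41 = $4,051,143.10.
EOQ at $74.88 = 1355.1 < 2300, so use break Q=2300: TC = 50,600×$74.88 + (50,600/2300.0)×394 + (2300.0/2)×0.29×$74.88 = $3,822,568.48.
Lowest total cost among the candidates is at Q = 2300.0.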